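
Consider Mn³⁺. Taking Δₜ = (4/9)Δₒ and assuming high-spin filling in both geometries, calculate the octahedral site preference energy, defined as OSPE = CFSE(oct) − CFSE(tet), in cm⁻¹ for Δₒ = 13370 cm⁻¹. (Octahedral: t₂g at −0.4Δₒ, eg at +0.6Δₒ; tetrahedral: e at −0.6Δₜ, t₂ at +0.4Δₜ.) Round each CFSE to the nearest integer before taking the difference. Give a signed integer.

-5645

Group 7 minus oxidation state +3 gives a d⁴ configuration for Mn³⁺.
Octahedral (high-spin): t2g^3 e_g^1, CFSE = 3(−0.4) + 1(+0.6) = -0.6Δₒ = -0.6 × 13370 = -8022 cm⁻¹.
In a tetrahedral site the filling is e^2 t2^2: CFSE(tet) = -0.4Δₜ = -0.4 × (4/9)(13370) = -2377 cm⁻¹.
OSPE = CFSE(oct) − CFSE(tet) = -8022 − (-2377) = -5645 cm⁻¹.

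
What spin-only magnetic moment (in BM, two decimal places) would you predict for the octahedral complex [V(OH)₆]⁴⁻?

Each OH⁻ contributes -1; 6 × (-1) = -6. With overall charge -4, V is in the +2 oxidation state.
V²⁺: group 5, so d-count = 5 − 2 = 3.
Configuration: t₂g³ eg⁰ → 3 unpaired electrons.
μ(spin-only) = √[3(3+2)] = √15 ≈ 3.87 BM.

3.87 BM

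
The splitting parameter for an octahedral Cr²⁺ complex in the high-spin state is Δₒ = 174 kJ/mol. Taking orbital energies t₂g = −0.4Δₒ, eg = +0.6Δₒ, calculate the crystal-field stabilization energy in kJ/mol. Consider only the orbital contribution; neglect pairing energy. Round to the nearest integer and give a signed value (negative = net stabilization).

Cr is in group 6, so Cr²⁺ is d⁴ (6 − 2 = 4).
Configuration: t₂g³ eg¹.
The orbital stabilization is -0.6Δₒ = -0.6 × 174 = -104 kJ/mol.

-104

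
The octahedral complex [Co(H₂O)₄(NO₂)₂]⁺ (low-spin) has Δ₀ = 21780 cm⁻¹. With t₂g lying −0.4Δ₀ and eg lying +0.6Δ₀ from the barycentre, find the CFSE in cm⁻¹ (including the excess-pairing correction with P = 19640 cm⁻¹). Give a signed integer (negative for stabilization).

-12992

Ligand charges: 4×(+0) from H₂O and 2×(-1) from NO₂⁻ sum to -2; with overall charge +1, Co is +3.
Co is in group 9, so Co³⁺ is d⁶ (9 − 3 = 6).
Electron filling gives t₂g⁶ eg⁰.
CFSE(orbital) = 6×(-0.4Δ₀) + 0×(0.6Δ₀) = -2.4Δ₀; with Δ₀ = 21780 cm⁻¹ that is -52272 cm⁻¹.
High-spin d⁶ would be t₂g⁴ eg² with 1 pair; low-spin has 3, so 2 excess pairs cost +2P = +39280 cm⁻¹.
Net CFSE = -52272 + 39280 = -12992 cm⁻¹.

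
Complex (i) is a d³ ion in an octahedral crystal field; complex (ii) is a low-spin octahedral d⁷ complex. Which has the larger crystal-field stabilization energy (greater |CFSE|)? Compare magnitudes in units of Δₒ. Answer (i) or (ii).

(ii)

(i): For octahedral d³ the high- and low-spin configurations coincide; t₂g³ eg⁰, CFSE = -1.2Δₒ.
(ii): t2g^6 e_g^1, CFSE = -1.8Δₒ.
So (ii) has the larger |CFSE|.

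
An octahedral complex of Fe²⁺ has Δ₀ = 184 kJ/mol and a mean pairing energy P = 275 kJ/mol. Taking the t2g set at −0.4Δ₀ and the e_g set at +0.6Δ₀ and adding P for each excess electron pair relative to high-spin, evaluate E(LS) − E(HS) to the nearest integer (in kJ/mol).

Group 8 minus oxidation state +2 gives a d⁶ configuration for Fe²⁺.
High-spin: t2g^4 e_g^2, CFSE = -0.4Δ₀ = -74 kJ/mol.
For low-spin the configuration is t2g^6 e_g^0: orbital energy -2.4 × 184 = -442 kJ/mol, and 2 additional pairs relative to high-spin add 550 kJ/mol, giving 108 kJ/mol.
E(LS) − E(HS) = 108 − (-74) = 182 kJ/mol.

182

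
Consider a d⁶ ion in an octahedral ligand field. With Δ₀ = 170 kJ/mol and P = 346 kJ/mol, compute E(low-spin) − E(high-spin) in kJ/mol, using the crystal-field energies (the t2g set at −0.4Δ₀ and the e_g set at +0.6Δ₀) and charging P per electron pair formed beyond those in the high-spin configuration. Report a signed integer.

High-spin: t2g^4 e_g^2, CFSE = -0.4Δ₀ = -68 kJ/mol.
Low-spin t2g^6 e_g^0 gives -2.4Δ₀ = -408 kJ/mol, but forming 2 extra pairs costs 2P = 692 kJ/mol, so E(LS) = -408 + 692 = 284 kJ/mol.
The difference is 284 − (-68) = 352 kJ/mol, so high-spin lies lower.

352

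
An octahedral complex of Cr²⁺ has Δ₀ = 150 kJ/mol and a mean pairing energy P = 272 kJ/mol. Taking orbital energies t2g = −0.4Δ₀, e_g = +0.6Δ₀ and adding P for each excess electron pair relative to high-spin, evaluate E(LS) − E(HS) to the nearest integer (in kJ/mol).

122

Group 6 minus oxidation state +2 gives a d⁴ configuration for Cr²⁺.
High-spin: t2g^3 e_g^1, CFSE = -0.6Δ₀ = -90 kJ/mol.
For low-spin the configuration is t2g^4 e_g^0: orbital energy -1.6 × 150 = -240 kJ/mol, and 1 additional pair relative to high-spin adds 272 kJ/mol, giving 32 kJ/mol.
The difference is 32 − (-90) = 122 kJ/mol, so high-spin lies lower.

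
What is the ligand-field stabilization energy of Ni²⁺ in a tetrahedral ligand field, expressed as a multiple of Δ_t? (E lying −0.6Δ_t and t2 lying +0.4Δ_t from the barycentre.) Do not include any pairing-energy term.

-0.8 Δ_t

Group 10 minus oxidation state +2 gives a d⁸ configuration for Ni²⁺.
Tetrahedral splitting is small, so the complex is high-spin.
Configuration: e^4 t2^4.
CFSE = 4(-0.6Δ_t) + 4(0.4Δ_t) = -2.4Δ_t + 1.6Δ_t = -0.8Δ_t.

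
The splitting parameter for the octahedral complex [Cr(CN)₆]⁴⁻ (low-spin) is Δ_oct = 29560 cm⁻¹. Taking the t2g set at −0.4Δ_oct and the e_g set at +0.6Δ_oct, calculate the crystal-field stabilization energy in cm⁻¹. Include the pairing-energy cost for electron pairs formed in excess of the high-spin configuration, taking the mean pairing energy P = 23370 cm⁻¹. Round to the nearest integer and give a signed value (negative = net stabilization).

Each CN⁻ contributes -1; 6 × (-1) = -6. With overall charge -4, Cr is in the +2 oxidation state.
Cr²⁺: group 6, so d-count = 6 − 2 = 4.
Electron filling gives t2g^4 e_g^0.
The orbital stabilization is -1.6Δ_oct = -1.6 × 29560 = -47296 cm⁻¹.
High-spin d⁴ would be t2g^3 e_g^1 with 0 pairs; low-spin has 1, so 1 excess pair costs +1P = +23370 cm⁻¹.
Overall CFSE = -47296 + 23370 = -23926 cm⁻¹.

-23926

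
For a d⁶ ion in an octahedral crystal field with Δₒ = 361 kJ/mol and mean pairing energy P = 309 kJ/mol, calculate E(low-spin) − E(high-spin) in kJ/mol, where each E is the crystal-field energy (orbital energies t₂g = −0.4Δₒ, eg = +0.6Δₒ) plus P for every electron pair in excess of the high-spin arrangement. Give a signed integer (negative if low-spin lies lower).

In the high-spin limit (t₂g⁴ eg²) the orbital term is -0.4Δₒ = -144 kJ/mol, with no excess pairing.
For low-spin the configuration is t₂g⁶ eg⁰: orbital energy -2.4 × 361 = -866 kJ/mol, and 2 additional pairs relative to high-spin add 618 kJ/mol, giving -248 kJ/mol.
Thus E(LS) − E(HS) = -104 kJ/mol.

-104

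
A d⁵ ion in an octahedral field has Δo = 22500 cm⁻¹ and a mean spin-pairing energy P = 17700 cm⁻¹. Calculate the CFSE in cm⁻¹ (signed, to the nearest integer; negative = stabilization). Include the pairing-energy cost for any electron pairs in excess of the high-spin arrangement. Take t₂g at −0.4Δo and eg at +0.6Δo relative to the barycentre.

Since Δo = 22500 cm⁻¹ > P = 17700 cm⁻¹, the complex adopts the low-spin configuration.
That gives t₂g⁵ eg⁰.
Orbital CFSE = -2.0Δo = -2.0 × 22500 = -45000 cm⁻¹.
Excess pairs vs high-spin: 2 − 0 = 2; pairing cost = +35400 cm⁻¹.
Net CFSE = -45000 + 35400 = -9600 cm⁻¹.

-9600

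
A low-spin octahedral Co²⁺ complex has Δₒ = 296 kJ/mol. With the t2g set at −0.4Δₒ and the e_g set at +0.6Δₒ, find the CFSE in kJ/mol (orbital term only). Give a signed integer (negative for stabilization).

Co²⁺: group 9, so d-count = 9 − 2 = 7.
The d⁷ electrons fill as t2g^6 e_g^1.
CFSE(orbital) = 6×(-0.4Δₒ) + 1×(0.6Δₒ) = -1.8Δₒ; with Δₒ = 296 kJ/mol that is -533 kJ/mol.

-533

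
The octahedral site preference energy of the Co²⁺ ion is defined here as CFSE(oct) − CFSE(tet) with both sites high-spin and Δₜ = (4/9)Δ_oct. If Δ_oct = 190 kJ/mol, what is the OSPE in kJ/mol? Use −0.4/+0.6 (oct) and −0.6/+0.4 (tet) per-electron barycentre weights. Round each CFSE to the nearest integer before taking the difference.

Co²⁺: group 9, so d-count = 9 − 2 = 7.
In an octahedral site d⁷ (HS) is t2g^5 e_g^2, giving CFSE(oct) = -0.8Δ_oct = -152 kJ/mol.
In a tetrahedral site the filling is e^4 t2^3: CFSE(tet) = -1.2Δₜ = -1.2 × (4/9)(190) = -101 kJ/mol.
OSPE = -152 − (-101) = -51 kJ/mol.

-51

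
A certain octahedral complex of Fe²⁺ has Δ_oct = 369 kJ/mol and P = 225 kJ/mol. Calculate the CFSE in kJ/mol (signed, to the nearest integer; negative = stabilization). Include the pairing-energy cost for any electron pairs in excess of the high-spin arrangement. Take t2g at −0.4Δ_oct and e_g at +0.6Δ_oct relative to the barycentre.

-436

Group 8 minus oxidation state +2 gives a d⁶ configuration for Fe²⁺.
Since Δ_oct = 369 kJ/mol > P = 225 kJ/mol, the complex adopts the low-spin configuration.
Filling d⁶ accordingly: t2g^6 e_g^0.
Orbital CFSE = -2.4Δ_oct = -2.4 × 369 = -886 kJ/mol.
Excess pairs vs high-spin: 3 − 1 = 2; pairing cost = +450 kJ/mol.
Net CFSE = -886 + 450 = -436 kJ/mol.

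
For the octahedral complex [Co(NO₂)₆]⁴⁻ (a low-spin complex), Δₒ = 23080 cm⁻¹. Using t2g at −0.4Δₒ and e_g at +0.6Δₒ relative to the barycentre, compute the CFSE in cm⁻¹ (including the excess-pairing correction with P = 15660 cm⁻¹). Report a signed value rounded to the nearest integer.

Each NO₂⁻ contributes -1; 6 × (-1) = -6. With overall charge -4, Co is in the +2 oxidation state.
Co²⁺: group 9, so d-count = 9 − 2 = 7.
Configuration: t2g^6 e_g^1.
The orbital stabilization is -1.8Δₒ = -1.8 × 23080 = -41544 cm⁻¹.
Pairing penalty: 3 pairs vs 2 in the high-spin reference → 1 extra × P = 15660 cm⁻¹.
Overall CFSE = -41544 + 15660 = -25884 cm⁻¹.

-25884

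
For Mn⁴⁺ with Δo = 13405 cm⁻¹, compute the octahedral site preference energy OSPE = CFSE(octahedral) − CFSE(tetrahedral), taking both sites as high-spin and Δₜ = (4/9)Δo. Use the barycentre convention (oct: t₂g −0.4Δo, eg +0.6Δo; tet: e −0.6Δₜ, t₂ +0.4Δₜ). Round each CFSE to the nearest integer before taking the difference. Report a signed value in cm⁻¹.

-11320

Mn is in group 7, so Mn⁴⁺ is d³ (7 − 4 = 3).
Octahedral high-spin t₂g³ eg⁰: CFSE = -1.2 × 13405 = -16086 cm⁻¹.
Tetrahedral e² t₂¹ gives -0.8Δₜ = -0.8 × (4/9) × 13405 = -4766 cm⁻¹.
OSPE = -16086 − (-4766) = -11320 cm⁻¹.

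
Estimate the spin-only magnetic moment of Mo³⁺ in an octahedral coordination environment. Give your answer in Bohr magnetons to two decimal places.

3.87 Bohr magnetons

Mo³⁺: group 6, so d-count = 6 − 3 = 3.
Configuration: t₂g³ eg⁰ → 3 unpaired electrons.
μ(spin-only) = √[3(3+2)] = √15 ≈ 3.87 Bohr magnetons.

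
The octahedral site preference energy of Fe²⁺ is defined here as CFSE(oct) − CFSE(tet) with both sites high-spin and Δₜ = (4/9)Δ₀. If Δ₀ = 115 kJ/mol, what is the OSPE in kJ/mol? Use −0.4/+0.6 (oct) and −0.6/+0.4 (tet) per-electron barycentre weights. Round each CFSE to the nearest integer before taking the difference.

-15

Group 8 minus oxidation state +2 gives a d⁶ configuration for Fe²⁺.
Octahedral (high-spin): t2g^4 e_g^2, CFSE = 4(−0.4) + 2(+0.6) = -0.4Δ₀ = -0.4 × 115 = -46 kJ/mol.
Tetrahedral e^3 t2^3 gives -0.6Δₜ = -0.6 × (4/9) × 115 = -31 kJ/mol.
OSPE = CFSE(oct) − CFSE(tet) = -46 − (-31) = -15 kJ/mol.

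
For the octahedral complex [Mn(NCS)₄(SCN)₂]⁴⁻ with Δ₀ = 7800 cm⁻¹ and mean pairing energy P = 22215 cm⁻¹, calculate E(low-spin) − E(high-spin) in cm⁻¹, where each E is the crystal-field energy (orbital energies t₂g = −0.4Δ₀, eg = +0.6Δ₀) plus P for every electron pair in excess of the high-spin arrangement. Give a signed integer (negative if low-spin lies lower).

Ligand charges: 4×(-1) from NCS⁻ and 2×(-1) from SCN⁻ sum to -6; with overall charge -4, Mn is +2.
Group 7 minus oxidation state +2 gives a d⁵ configuration for Mn²⁺.
High-spin d⁵ fills as t₂g³ eg² with CFSE 3(−0.4) + 2(+0.6) = 0.0Δ₀ = 0 cm⁻¹.
For low-spin the configuration is t₂g⁵ eg⁰: orbital energy -2.0 × 7800 = -15600 cm⁻¹, and 2 additional pairs relative to high-spin add 44430 cm⁻¹, giving 28830 cm⁻¹.
Thus E(LS) − E(HS) = 28830 cm⁻¹.

28830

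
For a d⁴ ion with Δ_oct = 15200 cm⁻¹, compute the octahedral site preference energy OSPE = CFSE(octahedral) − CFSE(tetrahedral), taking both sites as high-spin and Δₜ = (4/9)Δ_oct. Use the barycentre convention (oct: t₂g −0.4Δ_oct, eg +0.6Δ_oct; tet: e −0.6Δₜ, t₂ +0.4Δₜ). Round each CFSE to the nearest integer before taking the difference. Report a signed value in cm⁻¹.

In an octahedral site d⁴ (HS) is t₂g³ eg¹, giving CFSE(oct) = -0.6Δ_oct = -9120 cm⁻¹.
Tetrahedral: e² t₂², CFSE = 2(−0.6) + 2(+0.4) = -0.4Δₜ = -0.4 × (4/9) × 15200 = -2702 cm⁻¹.
Subtracting, OSPE = -9120 − (-2702) = -6418 cm⁻¹.

-6418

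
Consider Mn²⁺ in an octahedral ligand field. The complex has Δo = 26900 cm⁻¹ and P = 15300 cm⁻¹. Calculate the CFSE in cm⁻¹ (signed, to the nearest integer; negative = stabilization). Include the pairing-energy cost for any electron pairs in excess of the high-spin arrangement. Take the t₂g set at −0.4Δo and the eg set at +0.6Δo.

-23200

Mn sits in group 7; removing 2 electrons leaves Mn²⁺ with 7 − 2 = 5 d electrons.
Since Δo = 26900 cm⁻¹ > P = 15300 cm⁻¹, the complex adopts the low-spin configuration.
Filling d⁵ accordingly: t₂g⁵ eg⁰.
Orbital CFSE = -2.0Δo = -2.0 × 26900 = -53800 cm⁻¹.
Excess pairs vs high-spin: 2 − 0 = 2; pairing cost = +30600 cm⁻¹.
Net CFSE = -53800 + 30600 = -23200 cm⁻¹.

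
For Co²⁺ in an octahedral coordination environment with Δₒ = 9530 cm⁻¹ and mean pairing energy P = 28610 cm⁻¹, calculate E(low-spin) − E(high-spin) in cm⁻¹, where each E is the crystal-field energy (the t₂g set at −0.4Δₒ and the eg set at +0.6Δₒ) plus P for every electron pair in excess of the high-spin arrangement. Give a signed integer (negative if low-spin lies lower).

Co sits in group 9; removing 2 electrons leaves Co²⁺ with 9 − 2 = 7 d electrons.
In the high-spin limit (t₂g⁵ eg²) the orbital term is -0.8Δₒ = -7624 cm⁻¹, with no excess pairing.
Low-spin t₂g⁶ eg¹ gives -1.8Δₒ = -17154 cm⁻¹, but forming 1 extra pair costs 1P = 28610 cm⁻¹, so E(LS) = -17154 + 28610 = 11456 cm⁻¹.
Thus E(LS) − E(HS) = 19080 cm⁻¹.

19080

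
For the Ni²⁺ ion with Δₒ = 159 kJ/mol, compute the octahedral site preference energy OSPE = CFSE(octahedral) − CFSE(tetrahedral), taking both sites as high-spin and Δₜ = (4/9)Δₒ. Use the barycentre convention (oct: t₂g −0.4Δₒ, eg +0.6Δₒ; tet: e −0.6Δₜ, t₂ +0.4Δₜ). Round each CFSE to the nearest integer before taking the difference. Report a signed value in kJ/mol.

Ni is in group 10, so Ni²⁺ is d⁸ (10 − 2 = 8).
In an octahedral site d⁸ (HS) is t₂g⁶ eg², giving CFSE(oct) = -1.2Δₒ = -191 kJ/mol.
Tetrahedral e⁴ t₂⁴ gives -0.8Δₜ = -0.8 × (4/9) × 159 = -57 kJ/mol.
OSPE = -191 − (-57) = -134 kJ/mol.

-134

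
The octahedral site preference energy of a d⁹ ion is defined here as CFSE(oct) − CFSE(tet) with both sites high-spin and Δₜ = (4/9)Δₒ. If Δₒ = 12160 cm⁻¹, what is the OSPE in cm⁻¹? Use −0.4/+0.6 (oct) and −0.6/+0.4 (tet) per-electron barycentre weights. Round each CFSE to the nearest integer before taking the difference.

-5134

Octahedral high-spin t2g^6 e_g^3: CFSE = -0.6 × 12160 = -7296 cm⁻¹.
Tetrahedral: e^4 t2^5, CFSE = 4(−0.6) + 5(+0.4) = -0.4Δₜ = -0.4 × (4/9) × 12160 = -2162 cm⁻¹.
OSPE = -7296 − (-2162) = -5134 cm⁻¹.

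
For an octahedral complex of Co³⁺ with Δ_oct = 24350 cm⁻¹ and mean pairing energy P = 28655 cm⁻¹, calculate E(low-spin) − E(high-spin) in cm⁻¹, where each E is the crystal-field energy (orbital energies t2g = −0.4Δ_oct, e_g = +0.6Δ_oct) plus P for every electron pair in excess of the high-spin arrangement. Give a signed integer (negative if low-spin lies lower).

8610

Co³⁺: group 9, so d-count = 9 − 3 = 6.
In the high-spin limit (t2g^4 e_g^2) the orbital term is -0.4Δ_oct = -9740 cm⁻¹, with no excess pairing.
Low-spin t2g^6 e_g^0 gives -2.4Δ_oct = -58440 cm⁻¹, but forming 2 extra pairs costs 2P = 57310 cm⁻¹, so E(LS) = -58440 + 57310 = -1130 cm⁻¹.
Thus E(LS) − E(HS) = 8610 cm⁻¹.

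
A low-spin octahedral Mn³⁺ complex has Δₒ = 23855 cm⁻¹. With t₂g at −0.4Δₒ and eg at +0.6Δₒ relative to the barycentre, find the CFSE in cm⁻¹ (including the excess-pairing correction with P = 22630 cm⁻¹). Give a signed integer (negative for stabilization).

-15538

Group 7 minus oxidation state +3 gives a d⁴ configuration for Mn³⁺.
The d⁴ electrons fill as t₂g⁴ eg⁰.
The orbital stabilization is -1.6Δₒ = -1.6 × 23855 = -38168 cm⁻¹.
Pairing penalty: 1 pair vs 0 in the high-spin reference → 1 extra × P = 22630 cm⁻¹.
Combining: -38168 + 22630 = -15538 cm⁻¹.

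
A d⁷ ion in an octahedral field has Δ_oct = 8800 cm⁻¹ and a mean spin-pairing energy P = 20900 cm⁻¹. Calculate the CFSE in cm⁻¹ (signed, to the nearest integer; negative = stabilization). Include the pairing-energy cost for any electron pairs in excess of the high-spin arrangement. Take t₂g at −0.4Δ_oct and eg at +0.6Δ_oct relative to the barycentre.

-7040

Since Δ_oct = 8800 cm⁻¹ < P = 20900 cm⁻¹, the complex adopts the high-spin configuration.
That gives t₂g⁵ eg².
Orbital CFSE = -0.8Δ_oct = -0.8 × 8800 = -7040 cm⁻¹.
High-spin has no excess pairs, so no pairing correction applies.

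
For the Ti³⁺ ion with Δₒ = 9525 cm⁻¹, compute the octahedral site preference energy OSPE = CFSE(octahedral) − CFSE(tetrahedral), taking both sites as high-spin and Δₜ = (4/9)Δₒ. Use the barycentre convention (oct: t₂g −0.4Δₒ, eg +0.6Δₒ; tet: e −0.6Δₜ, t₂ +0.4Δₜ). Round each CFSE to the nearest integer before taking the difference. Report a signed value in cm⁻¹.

-1270

Ti sits in group 4; removing 3 electrons leaves Ti³⁺ with 4 − 3 = 1 d electrons.
In an octahedral site d¹ (HS) is t2g^1 e_g^0, giving CFSE(oct) = -0.4Δₒ = -3810 cm⁻¹.
Tetrahedral: e^1 t2^0, CFSE = 1(−0.6) + 0(+0.4) = -0.6Δₜ = -0.6 × (4/9) × 9525 = -2540 cm⁻¹.
OSPE = -3810 − (-2540) = -1270 cm⁻¹.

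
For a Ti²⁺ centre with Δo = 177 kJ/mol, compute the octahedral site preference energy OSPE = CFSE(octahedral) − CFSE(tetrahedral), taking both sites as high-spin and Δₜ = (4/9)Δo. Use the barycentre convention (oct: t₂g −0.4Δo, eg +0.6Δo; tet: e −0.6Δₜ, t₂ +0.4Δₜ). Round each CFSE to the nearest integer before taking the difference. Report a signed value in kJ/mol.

-48

Ti²⁺: group 4, so d-count = 4 − 2 = 2.
Octahedral (high-spin): t₂g² eg⁰, CFSE = 2(−0.4) + 0(+0.6) = -0.8Δo = -0.8 × 177 = -142 kJ/mol.
Tetrahedral: e² t₂⁰, CFSE = 2(−0.6) + 0(+0.4) = -1.2Δₜ = -1.2 × (4/9) × 177 = -94 kJ/mol.
OSPE = -142 − (-94) = -48 kJ/mol.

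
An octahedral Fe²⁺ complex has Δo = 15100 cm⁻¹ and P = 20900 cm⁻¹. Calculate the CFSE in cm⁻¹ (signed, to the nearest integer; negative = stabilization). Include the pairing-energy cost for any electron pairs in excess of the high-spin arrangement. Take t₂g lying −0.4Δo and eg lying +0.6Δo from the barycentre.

-6040

Group 8 minus oxidation state +2 gives a d⁶ configuration for Fe²⁺.
Since Δo = 15100 cm⁻¹ < P = 20900 cm⁻¹, the complex adopts the high-spin configuration.
Configuration: t₂g⁴ eg².
Orbital CFSE = -0.4Δo = -0.4 × 15100 = -6040 cm⁻¹.
High-spin has no excess pairs, so no pairing correction applies.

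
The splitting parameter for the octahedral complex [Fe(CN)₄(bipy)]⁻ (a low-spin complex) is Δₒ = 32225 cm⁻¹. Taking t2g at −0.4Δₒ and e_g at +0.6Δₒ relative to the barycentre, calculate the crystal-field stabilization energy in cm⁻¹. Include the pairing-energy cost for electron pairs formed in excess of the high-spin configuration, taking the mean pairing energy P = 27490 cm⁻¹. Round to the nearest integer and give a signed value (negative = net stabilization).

Ligand charges: 4×(-1) from CN⁻ and 1×(+0) from bipy sum to -4; with overall charge -1, Fe is +3.
Fe³⁺: group 8, so d-count = 8 − 3 = 5.
The d⁵ electrons fill as t2g^5 e_g^0.
The orbital stabilization is -2.0Δₒ = -2.0 × 32225 = -64450 cm⁻¹.
Relative to high-spin t2g^3 e_g^2 (0 paired), the low-spin configuration has 2 additional pairs, contributing +2 × 27490 = +54980 cm⁻¹.
Net CFSE = -64450 + 54980 = -9470 cm⁻¹.

-9470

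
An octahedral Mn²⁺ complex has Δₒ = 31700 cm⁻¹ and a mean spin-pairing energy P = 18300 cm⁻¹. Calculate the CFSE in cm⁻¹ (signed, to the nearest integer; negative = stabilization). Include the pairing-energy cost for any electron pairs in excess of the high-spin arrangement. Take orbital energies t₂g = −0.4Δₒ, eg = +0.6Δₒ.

Mn sits in group 7; removing 2 electrons leaves Mn²⁺ with 7 − 2 = 5 d electrons.
Here Δₒ > P (31700 > 18300), so the low-spin state is favoured.
Configuration: t₂g⁵ eg⁰.
Orbital CFSE = -2.0Δₒ = -2.0 × 31700 = -63400 cm⁻¹.
Excess pairs vs high-spin: 2 − 0 = 2; pairing cost = +36600 cm⁻¹.
Net CFSE = -63400 + 36600 = -26800 cm⁻¹.

-26800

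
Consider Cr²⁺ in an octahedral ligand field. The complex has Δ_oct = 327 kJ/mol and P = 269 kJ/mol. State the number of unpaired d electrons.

2

Cr²⁺: group 6, so d-count = 6 − 2 = 4.
Δ_oct > P, so pairing is preferred: the ground state is low-spin.
Filling d⁴ accordingly: t2g^4 e_g^0.
Unpaired electrons: 2.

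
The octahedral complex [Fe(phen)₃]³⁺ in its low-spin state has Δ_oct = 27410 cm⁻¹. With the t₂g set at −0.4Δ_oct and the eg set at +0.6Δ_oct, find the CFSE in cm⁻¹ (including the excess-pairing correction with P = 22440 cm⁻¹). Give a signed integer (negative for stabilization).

phen is neutral, so the +3 overall charge sits on Fe: oxidation state +3.
Group 8 minus oxidation state +3 gives a d⁵ configuration for Fe³⁺.
Configuration: t₂g⁵ eg⁰.
Orbital CFSE = 5(-0.4) + 0(0.6) = -2.0Δ_oct = -2.0 × 27410 = -54820 cm⁻¹.
High-spin d⁵ would be t₂g³ eg² with 0 pairs; low-spin has 2, so 2 excess pairs cost +2P = +44880 cm⁻¹.
Net CFSE = -54820 + 44880 = -9940 cm⁻¹.

-9940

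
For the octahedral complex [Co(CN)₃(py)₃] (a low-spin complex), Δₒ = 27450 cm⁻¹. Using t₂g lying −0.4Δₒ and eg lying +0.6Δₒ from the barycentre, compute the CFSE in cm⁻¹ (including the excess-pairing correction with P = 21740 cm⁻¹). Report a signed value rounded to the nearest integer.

-22400

Ligand charges: 3×(-1) from CN⁻ and 3×(+0) from py sum to -3; with overall charge +0, Co is +3.
Co³⁺: group 9, so d-count = 9 − 3 = 6.
Configuration: t₂g⁶ eg⁰.
The orbital stabilization is -2.4Δₒ = -2.4 × 27450 = -65880 cm⁻¹.
Pairing penalty: 3 pairs vs 1 in the high-spin reference → 2 extra × P = 43480 cm⁻¹.
Net CFSE = -65880 + 43480 = -22400 cm⁻¹.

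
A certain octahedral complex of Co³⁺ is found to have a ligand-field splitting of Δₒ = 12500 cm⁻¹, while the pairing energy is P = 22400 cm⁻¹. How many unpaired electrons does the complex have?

4

Co sits in group 9; removing 3 electrons leaves Co³⁺ with 9 − 3 = 6 d electrons.
Here Δₒ < P (12500 < 22400), so the high-spin state is favoured.
Configuration: t₂g⁴ eg².
Unpaired electrons: 4.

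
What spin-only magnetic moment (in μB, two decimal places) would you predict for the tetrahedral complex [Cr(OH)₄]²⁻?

4.90 μB

Each OH⁻ contributes -1; 4 × (-1) = -4. With overall charge -2, Cr is in the +2 oxidation state.
Group 6 minus oxidation state +2 gives a d⁴ configuration for Cr²⁺.
With tetrahedral geometry the complex is necessarily high-spin.
Configuration: e^2 t2^2 → 4 unpaired electrons.
μ(spin-only) = √[4(4+2)] = √24 ≈ 4.90 μB.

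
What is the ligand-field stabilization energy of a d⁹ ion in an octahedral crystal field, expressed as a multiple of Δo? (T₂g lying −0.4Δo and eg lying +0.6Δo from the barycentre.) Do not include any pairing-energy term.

Configuration: t₂g⁶ eg³.
CFSE = 6(-0.4Δo) + 3(0.6Δo) = -2.4Δo + 1.8Δo = -0.6Δo.

-0.6 Δo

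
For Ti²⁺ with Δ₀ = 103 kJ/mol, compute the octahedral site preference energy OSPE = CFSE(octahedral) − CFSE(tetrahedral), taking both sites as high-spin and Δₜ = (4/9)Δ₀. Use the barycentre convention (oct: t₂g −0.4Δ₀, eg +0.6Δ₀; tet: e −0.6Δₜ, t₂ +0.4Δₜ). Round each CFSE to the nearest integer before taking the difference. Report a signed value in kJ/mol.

Ti is in group 4, so Ti²⁺ is d² (4 − 2 = 2).
Octahedral (high-spin): t₂g² eg⁰, CFSE = 2(−0.4) + 0(+0.6) = -0.8Δ₀ = -0.8 × 103 = -82 kJ/mol.
In a tetrahedral site the filling is e² t₂⁰: CFSE(tet) = -1.2Δₜ = -1.2 × (4/9)(103) = -55 kJ/mol.
Subtracting, OSPE = -82 − (-55) = -27 kJ/mol.

-27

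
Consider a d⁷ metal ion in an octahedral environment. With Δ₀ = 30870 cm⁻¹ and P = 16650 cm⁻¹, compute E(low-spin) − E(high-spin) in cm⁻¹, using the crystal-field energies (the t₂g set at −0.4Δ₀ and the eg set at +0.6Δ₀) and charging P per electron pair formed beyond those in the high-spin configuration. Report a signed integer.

High-spin d⁷ fills as t₂g⁵ eg² with CFSE 5(−0.4) + 2(+0.6) = -0.8Δ₀ = -24696 cm⁻¹.
Low-spin t₂g⁶ eg¹ gives -1.8Δ₀ = -55566 cm⁻¹, but forming 1 extra pair costs 1P = 16650 cm⁻¹, so E(LS) = -55566 + 16650 = -38916 cm⁻¹.
The difference is -38916 − (-24696) = -14220 cm⁻¹, so low-spin lies lower.

-14220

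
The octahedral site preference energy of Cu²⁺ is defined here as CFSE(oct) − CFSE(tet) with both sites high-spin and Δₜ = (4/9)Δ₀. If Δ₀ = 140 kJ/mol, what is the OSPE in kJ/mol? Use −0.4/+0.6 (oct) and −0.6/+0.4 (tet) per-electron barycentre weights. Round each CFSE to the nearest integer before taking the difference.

-59

Cu sits in group 11; removing 2 electrons leaves Cu²⁺ with 11 − 2 = 9 d electrons.
In an octahedral site d⁹ (HS) is t₂g⁶ eg³, giving CFSE(oct) = -0.6Δ₀ = -84 kJ/mol.
Tetrahedral: e⁴ t₂⁵, CFSE = 4(−0.6) + 5(+0.4) = -0.4Δₜ = -0.4 × (4/9) × 140 = -25 kJ/mol.
OSPE = -84 − (-25) = -59 kJ/mol.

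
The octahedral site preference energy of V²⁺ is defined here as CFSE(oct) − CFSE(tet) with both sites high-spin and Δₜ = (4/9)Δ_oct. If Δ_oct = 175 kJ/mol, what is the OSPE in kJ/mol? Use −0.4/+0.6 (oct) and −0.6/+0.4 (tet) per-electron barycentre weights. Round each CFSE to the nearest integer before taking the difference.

-148

V is in group 5, so V²⁺ is d³ (5 − 2 = 3).
Octahedral high-spin t2g^3 e_g^0: CFSE = -1.2 × 175 = -210 kJ/mol.
Tetrahedral e^2 t2^1 gives -0.8Δₜ = -0.8 × (4/9) × 175 = -62 kJ/mol.
OSPE = CFSE(oct) − CFSE(tet) = -210 − (-62) = -148 kJ/mol.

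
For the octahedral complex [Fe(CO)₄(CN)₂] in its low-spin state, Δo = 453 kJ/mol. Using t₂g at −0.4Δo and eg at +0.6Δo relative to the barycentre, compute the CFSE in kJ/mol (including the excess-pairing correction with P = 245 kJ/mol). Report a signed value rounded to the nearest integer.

Ligand charges: 4×(+0) from CO and 2×(-1) from CN⁻ sum to -2; with overall charge +0, Fe is +2.
Fe sits in group 8; removing 2 electrons leaves Fe²⁺ with 8 − 2 = 6 d electrons.
The d⁶ electrons fill as t₂g⁶ eg⁰.
The orbital stabilization is -2.4Δo = -2.4 × 453 = -1087 kJ/mol.
High-spin d⁶ would be t₂g⁴ eg² with 1 pair; low-spin has 3, so 2 excess pairs cost +2P = +490 kJ/mol.
Net CFSE = -1087 + 490 = -597 kJ/mol.

-597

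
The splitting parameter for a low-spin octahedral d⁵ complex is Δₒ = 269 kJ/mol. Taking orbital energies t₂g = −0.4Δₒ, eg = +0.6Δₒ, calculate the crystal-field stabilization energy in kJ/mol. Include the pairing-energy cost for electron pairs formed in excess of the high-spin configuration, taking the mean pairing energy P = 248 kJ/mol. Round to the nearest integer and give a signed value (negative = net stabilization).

Electron filling gives t₂g⁵ eg⁰.
Orbital CFSE = 5(-0.4) + 0(0.6) = -2.0Δₒ = -2.0 × 269 = -538 kJ/mol.
High-spin d⁵ would be t₂g³ eg² with 0 pairs; low-spin has 2, so 2 excess pairs cost +2P = +496 kJ/mol.
Overall CFSE = -538 + 496 = -42 kJ/mol.

-42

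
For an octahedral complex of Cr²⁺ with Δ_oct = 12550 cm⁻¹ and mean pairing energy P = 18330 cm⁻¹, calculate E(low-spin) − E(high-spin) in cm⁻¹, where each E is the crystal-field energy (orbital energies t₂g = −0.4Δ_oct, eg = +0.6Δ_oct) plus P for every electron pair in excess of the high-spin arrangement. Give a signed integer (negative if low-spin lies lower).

5780

Group 6 minus oxidation state +2 gives a d⁴ configuration for Cr²⁺.
High-spin d⁴ fills as t₂g³ eg¹ with CFSE 3(−0.4) + 1(+0.6) = -0.6Δ_oct = -7530 cm⁻¹.
Low-spin t₂g⁴ eg⁰ gives -1.6Δ_oct = -20080 cm⁻¹, but forming 1 extra pair costs 1P = 18330 cm⁻¹, so E(LS) = -20080 + 18330 = -1750 cm⁻¹.
E(LS) − E(HS) = -1750 − (-7530) = 5780 cm⁻¹.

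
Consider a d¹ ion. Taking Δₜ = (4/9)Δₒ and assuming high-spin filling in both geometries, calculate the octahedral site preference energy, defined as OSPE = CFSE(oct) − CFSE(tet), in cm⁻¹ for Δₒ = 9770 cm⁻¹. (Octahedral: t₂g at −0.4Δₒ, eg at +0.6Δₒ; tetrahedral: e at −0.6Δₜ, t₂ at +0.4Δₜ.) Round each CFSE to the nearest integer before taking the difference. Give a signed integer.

In an octahedral site d¹ (HS) is t2g^1 e_g^0, giving CFSE(oct) = -0.4Δₒ = -3908 cm⁻¹.
In a tetrahedral site the filling is e^1 t2^0: CFSE(tet) = -0.6Δₜ = -0.6 × (4/9)(9770) = -2605 cm⁻¹.
OSPE = CFSE(oct) − CFSE(tet) = -3908 − (-2605) = -1303 cm⁻¹.

-1303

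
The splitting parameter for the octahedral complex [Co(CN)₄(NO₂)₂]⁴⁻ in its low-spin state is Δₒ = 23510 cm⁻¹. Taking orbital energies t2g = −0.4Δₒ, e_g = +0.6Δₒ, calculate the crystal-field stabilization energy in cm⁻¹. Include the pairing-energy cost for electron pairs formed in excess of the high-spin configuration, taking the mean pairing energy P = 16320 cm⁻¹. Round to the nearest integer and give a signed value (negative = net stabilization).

-25998

Ligand charges: 4×(-1) from CN⁻ and 2×(-1) from NO₂⁻ sum to -6; with overall charge -4, Co is +2.
Co is in group 9, so Co²⁺ is d⁷ (9 − 2 = 7).
The d⁷ electrons fill as t2g^6 e_g^1.
The orbital stabilization is -1.8Δₒ = -1.8 × 23510 = -42318 cm⁻¹.
Pairing penalty: 3 pairs vs 2 in the high-spin reference → 1 extra × P = 16320 cm⁻¹.
Combining: -42318 + 16320 = -25998 cm⁻¹.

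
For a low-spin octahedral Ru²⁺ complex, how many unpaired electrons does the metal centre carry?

0

Ru sits in group 8; removing 2 electrons leaves Ru²⁺ with 8 − 2 = 6 d electrons.
Configuration: t2g^6 e_g^0, giving 0 unpaired electrons.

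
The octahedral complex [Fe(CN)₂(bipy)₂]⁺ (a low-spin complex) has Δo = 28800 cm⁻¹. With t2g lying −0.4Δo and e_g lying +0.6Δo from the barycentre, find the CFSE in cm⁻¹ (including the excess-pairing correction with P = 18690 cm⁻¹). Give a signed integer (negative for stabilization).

Ligand charges: 2×(-1) from CN⁻ and 2×(+0) from bipy sum to -2; with overall charge +1, Fe is +3.
Group 8 minus oxidation state +3 gives a d⁵ configuration for Fe³⁺.
The d⁵ electrons fill as t2g^5 e_g^0.
The orbital stabilization is -2.0Δo = -2.0 × 28800 = -57600 cm⁻¹.
Relative to high-spin t2g^3 e_g^2 (0 paired), the low-spin configuration has 2 additional pairs, contributing +2 × 18690 = +37380 cm⁻¹.
Net CFSE = -57600 + 37380 = -20220 cm⁻¹.

-20220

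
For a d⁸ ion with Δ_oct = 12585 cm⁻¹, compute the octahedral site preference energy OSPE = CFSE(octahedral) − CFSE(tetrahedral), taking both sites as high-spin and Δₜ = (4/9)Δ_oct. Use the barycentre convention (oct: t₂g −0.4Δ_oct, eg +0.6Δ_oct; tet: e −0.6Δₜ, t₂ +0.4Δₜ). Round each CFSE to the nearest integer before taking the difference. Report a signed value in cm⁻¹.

Octahedral (high-spin): t₂g⁶ eg², CFSE = 6(−0.4) + 2(+0.6) = -1.2Δ_oct = -1.2 × 12585 = -15102 cm⁻¹.
In a tetrahedral site the filling is e⁴ t₂⁴: CFSE(tet) = -0.8Δₜ = -0.8 × (4/9)(12585) = -4475 cm⁻¹.
OSPE = -15102 − (-4475) = -10627 cm⁻¹.

-10627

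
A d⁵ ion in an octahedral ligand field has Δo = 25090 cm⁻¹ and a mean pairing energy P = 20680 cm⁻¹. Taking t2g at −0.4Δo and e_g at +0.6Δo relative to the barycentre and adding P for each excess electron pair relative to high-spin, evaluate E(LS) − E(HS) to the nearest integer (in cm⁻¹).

In the high-spin limit (t2g^3 e_g^2) the orbital term is 0.0Δo = 0 cm⁻¹, with no excess pairing.
Low-spin: t2g^5 e_g^0, orbital CFSE = -2.0Δo = -50180 cm⁻¹; plus 2 excess pairs × P = +41360 cm⁻¹; total -8820 cm⁻¹.
Thus E(LS) − E(HS) = -8820 cm⁻¹.

-8820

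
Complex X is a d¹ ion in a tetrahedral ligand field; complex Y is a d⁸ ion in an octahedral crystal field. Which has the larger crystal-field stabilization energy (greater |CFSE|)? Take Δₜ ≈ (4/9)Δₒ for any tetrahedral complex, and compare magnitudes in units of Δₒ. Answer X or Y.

Y

X: Tetrahedral fields are weak (Δₜ ≈ 4/9 Δₒ), so electrons fill high-spin; e^1 t2^0, CFSE = -0.6Δₜ ≈ -0.27Δₒ.
Y: For octahedral d⁸ the high- and low-spin configurations coincide; t2g^6 e_g^2, CFSE = -1.2Δₒ.
So Y has the larger |CFSE|.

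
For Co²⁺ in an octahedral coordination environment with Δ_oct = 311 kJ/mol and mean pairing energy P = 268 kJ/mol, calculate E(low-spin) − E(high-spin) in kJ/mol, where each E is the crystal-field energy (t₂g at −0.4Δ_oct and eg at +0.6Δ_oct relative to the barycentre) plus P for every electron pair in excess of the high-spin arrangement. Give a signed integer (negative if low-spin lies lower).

-43

Co sits in group 9; removing 2 electrons leaves Co²⁺ with 9 − 2 = 7 d electrons.
High-spin: t₂g⁵ eg², CFSE = -0.8Δ_oct = -249 kJ/mol.
Low-spin: t₂g⁶ eg¹, orbital CFSE = -1.8Δ_oct = -560 kJ/mol; plus 1 excess pair × P = +268 kJ/mol; total -292 kJ/mol.
E(LS) − E(HS) = -292 − (-249) = -43 kJ/mol.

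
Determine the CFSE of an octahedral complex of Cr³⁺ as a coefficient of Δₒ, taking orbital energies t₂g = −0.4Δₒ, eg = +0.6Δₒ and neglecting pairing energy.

-1.2 Δₒ

Cr³⁺: group 6, so d-count = 6 − 3 = 3.
Configuration: t₂g³ eg⁰.
CFSE = 3(-0.4Δₒ) + 0(0.6Δₒ) = -1.2Δₒ + 0.0Δₒ = -1.2Δₒ.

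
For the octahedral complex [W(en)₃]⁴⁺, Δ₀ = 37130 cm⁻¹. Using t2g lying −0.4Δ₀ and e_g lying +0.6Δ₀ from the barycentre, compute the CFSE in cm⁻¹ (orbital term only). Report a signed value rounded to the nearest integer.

en is neutral, so the +4 overall charge sits on W: oxidation state +4.
W is in group 6, so W⁴⁺ is d² (6 − 4 = 2).
For octahedral d² the high- and low-spin configurations coincide.
Electron filling gives t2g^2 e_g^0.
The orbital stabilization is -0.8Δ₀ = -0.8 × 37130 = -29704 cm⁻¹.

-29704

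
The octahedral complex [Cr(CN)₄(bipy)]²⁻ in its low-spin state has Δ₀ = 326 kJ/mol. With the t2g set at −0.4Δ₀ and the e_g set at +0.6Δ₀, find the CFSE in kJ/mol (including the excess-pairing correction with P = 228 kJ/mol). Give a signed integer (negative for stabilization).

-294

Ligand charges: 4×(-1) from CN⁻ and 1×(+0) from bipy sum to -4; with overall charge -2, Cr is +2.
Group 6 minus oxidation state +2 gives a d⁴ configuration for Cr²⁺.
Configuration: t2g^4 e_g^0.
The orbital stabilization is -1.6Δ₀ = -1.6 × 326 = -522 kJ/mol.
Pairing penalty: 1 pair vs 0 in the high-spin reference → 1 extra × P = 228 kJ/mol.
Net CFSE = -522 + 228 = -294 kJ/mol.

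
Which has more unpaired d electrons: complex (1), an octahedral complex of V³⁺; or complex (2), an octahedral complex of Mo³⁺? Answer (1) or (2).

(1): Group 5 minus oxidation state +3 gives a d² configuration for V³⁺; For octahedral d² the high- and low-spin configurations coincide; t₂g² eg⁰ → 2 unpaired.
(2): Group 6 minus oxidation state +3 gives a d³ configuration for Mo³⁺; t2g^3 e_g^0 → 3 unpaired.
So (2) has more unpaired electrons.

(2)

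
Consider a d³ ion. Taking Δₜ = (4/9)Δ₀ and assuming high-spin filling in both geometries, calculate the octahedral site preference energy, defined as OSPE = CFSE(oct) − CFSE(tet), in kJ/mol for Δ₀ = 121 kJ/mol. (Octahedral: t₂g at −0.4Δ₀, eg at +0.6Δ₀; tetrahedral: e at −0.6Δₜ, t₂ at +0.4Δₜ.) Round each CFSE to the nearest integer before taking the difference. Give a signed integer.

-102

In an octahedral site d³ (HS) is t₂g³ eg⁰, giving CFSE(oct) = -1.2Δ₀ = -145 kJ/mol.
Tetrahedral e² t₂¹ gives -0.8Δₜ = -0.8 × (4/9) × 121 = -43 kJ/mol.
Subtracting, OSPE = -145 − (-43) = -102 kJ/mol.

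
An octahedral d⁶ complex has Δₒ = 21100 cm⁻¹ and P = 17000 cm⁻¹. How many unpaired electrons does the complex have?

0

Since Δₒ = 21100 cm⁻¹ > P = 17000 cm⁻¹, the complex adopts the low-spin configuration.
Configuration: t2g^6 e_g^0.
Unpaired electrons: 0.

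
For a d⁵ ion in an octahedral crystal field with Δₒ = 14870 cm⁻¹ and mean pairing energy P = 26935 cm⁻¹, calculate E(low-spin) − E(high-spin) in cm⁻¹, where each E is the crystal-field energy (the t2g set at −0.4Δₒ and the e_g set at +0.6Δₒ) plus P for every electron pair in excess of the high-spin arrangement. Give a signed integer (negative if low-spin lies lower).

High-spin d⁵ fills as t2g^3 e_g^2 with CFSE 3(−0.4) + 2(+0.6) = 0.0Δₒ = 0 cm⁻¹.
Low-spin: t2g^5 e_g^0, orbital CFSE = -2.0Δₒ = -29740 cm⁻¹; plus 2 excess pairs × P = +53870 cm⁻¹; total 24130 cm⁻¹.
The difference is 24130 − (0) = 24130 cm⁻¹, so high-spin lies lower.

24130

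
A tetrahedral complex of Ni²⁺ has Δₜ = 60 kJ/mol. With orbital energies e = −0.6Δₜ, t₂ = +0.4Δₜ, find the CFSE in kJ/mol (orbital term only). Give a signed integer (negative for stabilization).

-48

Ni²⁺: group 10, so d-count = 10 − 2 = 8.
Tetrahedral splitting is small, so the complex is high-spin.
The d⁸ electrons fill as e⁴ t₂⁴.
The orbital stabilization is -0.8Δₜ = -0.8 × 60 = -48 kJ/mol.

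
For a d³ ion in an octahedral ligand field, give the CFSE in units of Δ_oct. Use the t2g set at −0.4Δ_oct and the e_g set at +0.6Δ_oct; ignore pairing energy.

Configuration: t2g^3 e_g^0.
CFSE = 3(-0.4Δ_oct) + 0(0.6Δ_oct) = -1.2Δ_oct + 0.0Δ_oct = -1.2Δ_oct.

-1.2 Δ_oct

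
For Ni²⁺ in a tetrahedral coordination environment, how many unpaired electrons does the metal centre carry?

2

Ni²⁺: group 10, so d-count = 10 − 2 = 8.
With tetrahedral geometry the complex is necessarily high-spin.
Configuration: e^4 t2^4, giving 2 unpaired electrons.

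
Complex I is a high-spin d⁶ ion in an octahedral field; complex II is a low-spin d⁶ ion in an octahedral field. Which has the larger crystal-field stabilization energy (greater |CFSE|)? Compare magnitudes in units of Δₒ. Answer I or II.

II

I: t2g^4 e_g^2, CFSE = -0.4Δₒ.
II: t₂g⁶ eg⁰, CFSE = -2.4Δₒ.
So II has the larger |CFSE|.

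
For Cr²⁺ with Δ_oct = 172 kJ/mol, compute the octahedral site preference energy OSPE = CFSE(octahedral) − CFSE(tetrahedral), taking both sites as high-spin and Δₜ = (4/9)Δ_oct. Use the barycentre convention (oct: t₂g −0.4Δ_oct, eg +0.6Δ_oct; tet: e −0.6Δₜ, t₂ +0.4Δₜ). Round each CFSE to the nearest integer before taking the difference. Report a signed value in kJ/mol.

-72

Cr²⁺: group 6, so d-count = 6 − 2 = 4.
Octahedral (high-spin): t₂g³ eg¹, CFSE = 3(−0.4) + 1(+0.6) = -0.6Δ_oct = -0.6 × 172 = -103 kJ/mol.
In a tetrahedral site the filling is e² t₂²: CFSE(tet) = -0.4Δₜ = -0.4 × (4/9)(172) = -31 kJ/mol.
Subtracting, OSPE = -103 − (-31) = -72 kJ/mol.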